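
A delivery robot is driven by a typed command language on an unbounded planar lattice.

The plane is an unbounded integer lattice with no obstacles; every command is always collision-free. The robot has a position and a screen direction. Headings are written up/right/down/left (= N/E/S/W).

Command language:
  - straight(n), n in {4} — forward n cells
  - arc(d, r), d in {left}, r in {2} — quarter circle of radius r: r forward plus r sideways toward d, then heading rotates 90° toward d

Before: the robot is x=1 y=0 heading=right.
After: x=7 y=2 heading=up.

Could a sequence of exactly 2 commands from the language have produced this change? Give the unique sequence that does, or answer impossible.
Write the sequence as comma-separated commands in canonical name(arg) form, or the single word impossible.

key: position moved to (7,2) AND the heading swung to N — translation plus rotation needed
begin: x=1 y=0 heading=right
1. straight(4) → x=5 y=0 heading=right
2. arc(left, 2) → x=7 y=2 heading=up
no other 2-command option fits: unique.

straight(4), arc(left, 2)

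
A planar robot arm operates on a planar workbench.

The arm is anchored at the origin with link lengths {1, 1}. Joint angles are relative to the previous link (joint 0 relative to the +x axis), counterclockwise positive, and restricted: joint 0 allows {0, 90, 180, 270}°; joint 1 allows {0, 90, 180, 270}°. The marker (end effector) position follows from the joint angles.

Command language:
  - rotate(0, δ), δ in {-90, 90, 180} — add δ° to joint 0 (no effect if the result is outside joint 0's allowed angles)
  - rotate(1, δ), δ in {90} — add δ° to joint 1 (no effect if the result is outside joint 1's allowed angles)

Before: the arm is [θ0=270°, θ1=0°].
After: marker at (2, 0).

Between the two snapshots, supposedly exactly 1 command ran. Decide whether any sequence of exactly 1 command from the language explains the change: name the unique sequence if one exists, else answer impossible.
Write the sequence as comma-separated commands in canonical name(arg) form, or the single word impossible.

t0: [θ0=270°, θ1=0°]
1. rotate(0, 90) → [θ0=0°, θ1=0°]
uniquely the one of 4 1-step routes that fits.

rotate(0, 90)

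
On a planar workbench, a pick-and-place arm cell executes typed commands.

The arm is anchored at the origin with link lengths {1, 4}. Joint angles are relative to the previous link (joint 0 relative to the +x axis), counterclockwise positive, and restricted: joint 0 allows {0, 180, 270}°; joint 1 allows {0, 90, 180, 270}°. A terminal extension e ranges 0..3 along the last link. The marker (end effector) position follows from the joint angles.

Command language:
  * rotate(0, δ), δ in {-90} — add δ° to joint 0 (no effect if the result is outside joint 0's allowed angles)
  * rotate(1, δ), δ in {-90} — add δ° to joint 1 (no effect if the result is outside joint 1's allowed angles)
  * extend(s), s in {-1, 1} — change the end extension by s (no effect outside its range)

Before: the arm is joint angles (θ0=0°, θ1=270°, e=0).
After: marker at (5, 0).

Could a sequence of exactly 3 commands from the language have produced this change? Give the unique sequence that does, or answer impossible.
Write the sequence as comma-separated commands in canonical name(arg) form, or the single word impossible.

rotate(1, -90), rotate(1, -90), rotate(1, -90)

t0: joint angles (θ0=0°, θ1=270°, e=0)
[1] after rotate(1, -90): joint angles (θ0=0°, θ1=180°, e=0)
[2] after rotate(1, -90): joint angles (θ0=0°, θ1=90°, e=0)
[3] after rotate(1, -90): joint angles (θ0=0°, θ1=0°, e=0)
no rival 3-sequence matches.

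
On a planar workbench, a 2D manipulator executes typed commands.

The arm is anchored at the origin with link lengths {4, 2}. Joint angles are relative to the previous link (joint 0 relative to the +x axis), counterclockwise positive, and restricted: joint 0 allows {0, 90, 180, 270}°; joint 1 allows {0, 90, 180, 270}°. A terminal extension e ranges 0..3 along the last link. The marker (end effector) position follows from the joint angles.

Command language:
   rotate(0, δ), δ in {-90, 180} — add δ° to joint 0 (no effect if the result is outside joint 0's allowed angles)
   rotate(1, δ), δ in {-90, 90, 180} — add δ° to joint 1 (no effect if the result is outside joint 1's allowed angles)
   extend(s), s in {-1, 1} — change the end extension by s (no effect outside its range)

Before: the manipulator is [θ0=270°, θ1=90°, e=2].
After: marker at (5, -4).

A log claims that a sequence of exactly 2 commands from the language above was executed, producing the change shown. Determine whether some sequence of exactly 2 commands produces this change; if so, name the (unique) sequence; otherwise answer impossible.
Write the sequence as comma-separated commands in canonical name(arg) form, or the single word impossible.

start: [θ0=270°, θ1=90°, e=2]
t=1 extend(1) ⇒ [θ0=270°, θ1=90°, e=3]
t=2 extend(1) ⇒ [θ0=270°, θ1=90°, e=3]
all 49 alternatives checked — unique.

extend(1), extend(1)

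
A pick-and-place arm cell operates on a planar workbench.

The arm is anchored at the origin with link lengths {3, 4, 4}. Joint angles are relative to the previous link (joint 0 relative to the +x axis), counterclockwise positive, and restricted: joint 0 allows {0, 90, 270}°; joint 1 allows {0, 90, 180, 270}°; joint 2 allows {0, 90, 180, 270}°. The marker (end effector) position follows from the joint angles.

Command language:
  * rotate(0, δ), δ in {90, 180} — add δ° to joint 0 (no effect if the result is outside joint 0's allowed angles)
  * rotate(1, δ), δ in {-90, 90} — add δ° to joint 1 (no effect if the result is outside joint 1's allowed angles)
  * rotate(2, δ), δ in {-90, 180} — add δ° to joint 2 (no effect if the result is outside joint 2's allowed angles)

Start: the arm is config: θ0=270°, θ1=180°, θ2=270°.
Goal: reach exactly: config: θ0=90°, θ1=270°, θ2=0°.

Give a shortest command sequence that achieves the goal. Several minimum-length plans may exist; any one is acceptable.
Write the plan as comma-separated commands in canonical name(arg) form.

initial: config: θ0=270°, θ1=180°, θ2=270°
t=1 rotate(2, -90) ⇒ config: θ0=270°, θ1=180°, θ2=180°
t=2 rotate(2, 180) ⇒ config: θ0=270°, θ1=180°, θ2=0°
t=3 rotate(1, 90) ⇒ config: θ0=270°, θ1=270°, θ2=0°
t=4 rotate(0, 180) ⇒ config: θ0=90°, θ1=270°, θ2=0°
no 3-step plan works, so 4 is optimal.

rotate(2, -90), rotate(2, 180), rotate(1, 90), rotate(0, 180)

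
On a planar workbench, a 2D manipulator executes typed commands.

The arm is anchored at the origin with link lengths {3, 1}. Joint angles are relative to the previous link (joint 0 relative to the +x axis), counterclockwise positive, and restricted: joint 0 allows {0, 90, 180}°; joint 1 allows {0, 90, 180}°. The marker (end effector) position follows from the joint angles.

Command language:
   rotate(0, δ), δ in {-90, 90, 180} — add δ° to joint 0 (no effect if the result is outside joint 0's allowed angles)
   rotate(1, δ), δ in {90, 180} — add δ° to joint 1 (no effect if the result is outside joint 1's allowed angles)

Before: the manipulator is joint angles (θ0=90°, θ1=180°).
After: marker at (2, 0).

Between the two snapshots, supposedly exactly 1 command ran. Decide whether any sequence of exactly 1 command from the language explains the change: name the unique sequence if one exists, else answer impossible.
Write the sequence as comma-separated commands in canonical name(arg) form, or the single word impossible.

rotate(0, -90)

from: joint angles (θ0=90°, θ1=180°)
step 1 (rotate(0, -90)): joint angles (θ0=0°, θ1=180°)
no other 1-command option fits: unique.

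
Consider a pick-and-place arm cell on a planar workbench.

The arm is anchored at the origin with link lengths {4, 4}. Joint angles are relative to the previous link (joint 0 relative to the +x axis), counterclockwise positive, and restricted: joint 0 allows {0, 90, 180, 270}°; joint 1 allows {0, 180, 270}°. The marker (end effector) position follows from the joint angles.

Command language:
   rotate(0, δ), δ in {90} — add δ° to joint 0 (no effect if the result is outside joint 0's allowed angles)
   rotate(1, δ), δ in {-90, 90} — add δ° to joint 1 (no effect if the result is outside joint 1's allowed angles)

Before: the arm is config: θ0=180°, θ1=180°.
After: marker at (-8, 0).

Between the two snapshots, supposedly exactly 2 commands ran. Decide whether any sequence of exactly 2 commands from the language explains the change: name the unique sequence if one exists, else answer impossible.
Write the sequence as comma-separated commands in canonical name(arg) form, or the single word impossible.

initial: config: θ0=180°, θ1=180°
t=1 rotate(1, 90) ⇒ config: θ0=180°, θ1=270°
t=2 rotate(1, 90) ⇒ config: θ0=180°, θ1=0°
uniquely the one of 9 2-step routes that fits.

rotate(1, 90), rotate(1, 90)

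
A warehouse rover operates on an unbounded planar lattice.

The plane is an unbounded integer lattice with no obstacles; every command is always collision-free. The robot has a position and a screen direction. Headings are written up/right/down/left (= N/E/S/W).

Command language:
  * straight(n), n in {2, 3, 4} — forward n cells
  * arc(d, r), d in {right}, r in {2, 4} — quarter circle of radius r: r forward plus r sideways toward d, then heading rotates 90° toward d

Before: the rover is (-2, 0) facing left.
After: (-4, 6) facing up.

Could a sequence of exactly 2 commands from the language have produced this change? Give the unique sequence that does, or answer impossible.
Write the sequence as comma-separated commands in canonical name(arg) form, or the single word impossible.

key: position moved to (-4,6) AND the heading swung to N — translation plus rotation needed
initial: (-2, 0) facing left
1. arc(right, 2) → (-4, 2) facing up
2. straight(4) → (-4, 6) facing up
all 25 alternatives checked — unique.

arc(right, 2), straight(4)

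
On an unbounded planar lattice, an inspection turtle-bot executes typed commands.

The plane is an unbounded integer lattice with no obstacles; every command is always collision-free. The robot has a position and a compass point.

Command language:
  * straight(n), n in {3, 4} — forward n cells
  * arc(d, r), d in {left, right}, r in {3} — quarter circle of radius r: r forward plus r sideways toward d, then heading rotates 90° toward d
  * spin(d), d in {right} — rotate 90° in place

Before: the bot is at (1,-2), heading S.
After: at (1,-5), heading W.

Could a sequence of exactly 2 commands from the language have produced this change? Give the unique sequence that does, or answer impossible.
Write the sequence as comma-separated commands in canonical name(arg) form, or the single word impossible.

key: running spin(right) before straight(3) would end elsewhere — order is forced
begin: at (1,-2), heading S
t=1 straight(3) ⇒ at (1,-5), heading S
t=2 spin(right) ⇒ at (1,-5), heading W
no other 2-command option fits: unique.

straight(3), spin(right)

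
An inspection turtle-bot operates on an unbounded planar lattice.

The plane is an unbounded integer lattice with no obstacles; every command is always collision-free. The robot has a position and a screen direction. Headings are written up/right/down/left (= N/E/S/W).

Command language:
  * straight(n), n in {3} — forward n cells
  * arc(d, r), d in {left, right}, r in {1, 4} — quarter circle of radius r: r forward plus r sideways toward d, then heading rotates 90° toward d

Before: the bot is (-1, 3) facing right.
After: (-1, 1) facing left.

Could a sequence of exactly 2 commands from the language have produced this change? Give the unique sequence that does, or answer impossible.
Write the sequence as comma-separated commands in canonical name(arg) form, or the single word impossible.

key: position moved to (-1,1) AND the heading swung to W — translation plus rotation needed
from: (-1, 3) facing right
t=1 arc(right, 1) ⇒ (0, 2) facing down
t=2 arc(right, 1) ⇒ (-1, 1) facing left
no rival 2-sequence matches.

arc(right, 1), arc(right, 1)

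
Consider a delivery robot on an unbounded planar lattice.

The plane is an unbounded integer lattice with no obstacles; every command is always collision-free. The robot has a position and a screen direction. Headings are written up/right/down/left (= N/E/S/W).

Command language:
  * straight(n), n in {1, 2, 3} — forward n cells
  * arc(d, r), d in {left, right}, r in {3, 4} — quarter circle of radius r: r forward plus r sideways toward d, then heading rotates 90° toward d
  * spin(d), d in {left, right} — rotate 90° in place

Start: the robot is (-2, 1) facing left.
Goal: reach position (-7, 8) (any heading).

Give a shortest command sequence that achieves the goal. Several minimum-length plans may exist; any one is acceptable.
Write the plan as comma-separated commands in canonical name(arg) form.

t0: (-2, 1) facing left
step 1 (straight(1)): (-3, 1) facing left
step 2 (arc(right, 4)): (-7, 5) facing up
step 3 (straight(3)): (-7, 8) facing up
minimal: 3 command(s), checked below 3.

straight(1), arc(right, 4), straight(3)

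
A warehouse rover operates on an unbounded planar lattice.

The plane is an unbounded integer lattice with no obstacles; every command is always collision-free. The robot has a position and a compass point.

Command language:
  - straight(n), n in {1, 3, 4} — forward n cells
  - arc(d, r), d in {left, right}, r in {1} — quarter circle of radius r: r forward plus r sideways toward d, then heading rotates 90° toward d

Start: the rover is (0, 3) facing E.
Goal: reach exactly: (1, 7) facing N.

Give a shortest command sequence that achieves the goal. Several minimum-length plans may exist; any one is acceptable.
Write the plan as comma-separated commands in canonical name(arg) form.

begin: (0, 3) facing E
step 1 (arc(left, 1)): (1, 4) facing N
step 2 (straight(3)): (1, 7) facing N
minimal: 2 command(s), checked below 2.

arc(left, 1), straight(3)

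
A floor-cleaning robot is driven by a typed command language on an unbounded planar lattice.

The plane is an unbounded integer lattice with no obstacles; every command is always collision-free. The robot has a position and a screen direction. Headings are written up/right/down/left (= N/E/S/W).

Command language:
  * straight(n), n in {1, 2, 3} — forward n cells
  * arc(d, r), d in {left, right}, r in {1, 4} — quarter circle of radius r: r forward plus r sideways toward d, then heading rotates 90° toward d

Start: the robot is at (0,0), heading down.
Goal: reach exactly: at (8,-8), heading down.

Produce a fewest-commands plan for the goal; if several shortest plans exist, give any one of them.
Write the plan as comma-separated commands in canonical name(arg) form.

start: at (0,0), heading down
t=1 arc(left, 4) ⇒ at (4,-4), heading right
t=2 arc(right, 4) ⇒ at (8,-8), heading down
no 1-step plan works, so 2 is optimal.

arc(left, 4), arc(right, 4)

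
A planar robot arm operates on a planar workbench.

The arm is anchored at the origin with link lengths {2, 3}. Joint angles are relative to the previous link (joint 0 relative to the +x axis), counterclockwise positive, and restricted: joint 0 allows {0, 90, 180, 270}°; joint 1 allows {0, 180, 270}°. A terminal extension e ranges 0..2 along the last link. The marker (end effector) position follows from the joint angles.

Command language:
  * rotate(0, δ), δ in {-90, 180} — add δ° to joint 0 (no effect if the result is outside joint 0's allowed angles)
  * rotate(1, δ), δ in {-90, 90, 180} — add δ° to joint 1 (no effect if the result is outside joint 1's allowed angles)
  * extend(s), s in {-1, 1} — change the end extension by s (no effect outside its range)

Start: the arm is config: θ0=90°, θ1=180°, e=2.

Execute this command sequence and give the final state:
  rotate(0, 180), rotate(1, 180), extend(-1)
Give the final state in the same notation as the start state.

config: θ0=270°, θ1=0°, e=1

initial: config: θ0=90°, θ1=180°, e=2
[1] after rotate(0, 180): config: θ0=270°, θ1=180°, e=2
[2] after rotate(1, 180): config: θ0=270°, θ1=0°, e=2
[3] after extend(-1): config: θ0=270°, θ1=0°, e=1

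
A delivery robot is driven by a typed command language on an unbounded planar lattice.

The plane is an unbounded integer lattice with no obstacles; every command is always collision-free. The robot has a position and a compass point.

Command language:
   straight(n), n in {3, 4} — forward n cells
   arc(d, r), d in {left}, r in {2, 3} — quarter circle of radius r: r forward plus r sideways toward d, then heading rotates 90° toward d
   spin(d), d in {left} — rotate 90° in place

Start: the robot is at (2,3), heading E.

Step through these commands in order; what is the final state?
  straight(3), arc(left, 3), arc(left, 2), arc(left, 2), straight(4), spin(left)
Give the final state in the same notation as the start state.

from: at (2,3), heading E
[1] after straight(3): at (5,3), heading E
[2] after arc(left, 3): at (8,6), heading N
[3] after arc(left, 2): at (6,8), heading W
[4] after arc(left, 2): at (4,6), heading S
[5] after straight(4): at (4,2), heading S
[6] after spin(left): at (4,2), heading E

at (4,2), heading E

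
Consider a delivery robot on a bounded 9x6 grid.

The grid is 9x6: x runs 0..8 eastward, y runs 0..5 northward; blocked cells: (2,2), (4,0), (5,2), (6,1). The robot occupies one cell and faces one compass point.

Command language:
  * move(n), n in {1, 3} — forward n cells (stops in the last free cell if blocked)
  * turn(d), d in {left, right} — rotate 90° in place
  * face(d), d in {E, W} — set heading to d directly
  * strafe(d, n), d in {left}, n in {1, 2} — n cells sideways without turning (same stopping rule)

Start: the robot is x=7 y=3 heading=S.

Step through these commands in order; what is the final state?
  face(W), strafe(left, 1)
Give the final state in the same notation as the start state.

start: x=7 y=3 heading=S
[1] after face(W): x=7 y=3 heading=W
[2] after strafe(left, 1): x=7 y=2 heading=W

x=7 y=2 heading=W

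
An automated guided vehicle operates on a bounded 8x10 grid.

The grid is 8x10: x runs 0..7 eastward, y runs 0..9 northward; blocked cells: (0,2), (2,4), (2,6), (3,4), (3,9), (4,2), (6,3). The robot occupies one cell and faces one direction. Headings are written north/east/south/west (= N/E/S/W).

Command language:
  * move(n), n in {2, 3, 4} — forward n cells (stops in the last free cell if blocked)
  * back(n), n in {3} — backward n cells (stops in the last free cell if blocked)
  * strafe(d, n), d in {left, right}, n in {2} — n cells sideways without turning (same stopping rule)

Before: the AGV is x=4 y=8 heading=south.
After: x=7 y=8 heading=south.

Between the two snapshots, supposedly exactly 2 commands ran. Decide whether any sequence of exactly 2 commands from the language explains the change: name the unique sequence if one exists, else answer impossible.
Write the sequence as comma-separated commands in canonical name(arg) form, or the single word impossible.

strafe(left, 2), strafe(left, 2)

key: heading stays S — no command in the sequence turns
begin: x=4 y=8 heading=south
step 1 (strafe(left, 2)): x=6 y=8 heading=south
step 2 (strafe(left, 2)): x=7 y=8 heading=south
no other 2-command option fits: unique.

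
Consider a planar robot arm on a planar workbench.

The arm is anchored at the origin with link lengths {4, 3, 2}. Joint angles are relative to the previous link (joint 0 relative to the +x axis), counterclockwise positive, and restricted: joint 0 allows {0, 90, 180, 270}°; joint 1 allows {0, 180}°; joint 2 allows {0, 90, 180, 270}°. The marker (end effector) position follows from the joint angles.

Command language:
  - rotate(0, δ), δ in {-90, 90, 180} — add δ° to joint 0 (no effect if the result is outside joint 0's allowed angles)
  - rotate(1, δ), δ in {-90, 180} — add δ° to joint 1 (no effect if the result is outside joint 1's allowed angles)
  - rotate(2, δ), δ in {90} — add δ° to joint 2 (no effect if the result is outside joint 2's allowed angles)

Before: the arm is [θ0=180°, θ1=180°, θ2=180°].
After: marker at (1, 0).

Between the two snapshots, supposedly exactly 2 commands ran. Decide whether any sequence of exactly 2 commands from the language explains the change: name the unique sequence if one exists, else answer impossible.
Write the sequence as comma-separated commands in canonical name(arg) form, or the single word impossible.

from: [θ0=180°, θ1=180°, θ2=180°]
step 1 (rotate(2, 90)): [θ0=180°, θ1=180°, θ2=270°]
step 2 (rotate(2, 90)): [θ0=180°, θ1=180°, θ2=0°]
uniquely the one of 36 2-step routes that fits.

rotate(2, 90), rotate(2, 90)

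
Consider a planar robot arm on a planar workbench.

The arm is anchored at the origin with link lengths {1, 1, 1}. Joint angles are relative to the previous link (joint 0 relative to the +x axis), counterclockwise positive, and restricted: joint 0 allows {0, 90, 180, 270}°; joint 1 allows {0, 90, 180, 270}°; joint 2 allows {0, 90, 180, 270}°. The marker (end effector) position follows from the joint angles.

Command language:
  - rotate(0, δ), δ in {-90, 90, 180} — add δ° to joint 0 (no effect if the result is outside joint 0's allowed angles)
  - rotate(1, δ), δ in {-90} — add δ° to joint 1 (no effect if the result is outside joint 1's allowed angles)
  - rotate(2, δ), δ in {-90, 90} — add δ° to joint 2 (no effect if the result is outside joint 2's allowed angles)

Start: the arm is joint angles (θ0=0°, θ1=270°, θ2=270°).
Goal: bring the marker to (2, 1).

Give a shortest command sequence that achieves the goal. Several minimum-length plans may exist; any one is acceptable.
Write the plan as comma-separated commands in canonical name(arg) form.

from: joint angles (θ0=0°, θ1=270°, θ2=270°)
[1] after rotate(2, 90): joint angles (θ0=0°, θ1=270°, θ2=0°)
[2] after rotate(0, 90): joint angles (θ0=90°, θ1=270°, θ2=0°)
minimal: 2 command(s), checked below 2.

rotate(2, 90), rotate(0, 90)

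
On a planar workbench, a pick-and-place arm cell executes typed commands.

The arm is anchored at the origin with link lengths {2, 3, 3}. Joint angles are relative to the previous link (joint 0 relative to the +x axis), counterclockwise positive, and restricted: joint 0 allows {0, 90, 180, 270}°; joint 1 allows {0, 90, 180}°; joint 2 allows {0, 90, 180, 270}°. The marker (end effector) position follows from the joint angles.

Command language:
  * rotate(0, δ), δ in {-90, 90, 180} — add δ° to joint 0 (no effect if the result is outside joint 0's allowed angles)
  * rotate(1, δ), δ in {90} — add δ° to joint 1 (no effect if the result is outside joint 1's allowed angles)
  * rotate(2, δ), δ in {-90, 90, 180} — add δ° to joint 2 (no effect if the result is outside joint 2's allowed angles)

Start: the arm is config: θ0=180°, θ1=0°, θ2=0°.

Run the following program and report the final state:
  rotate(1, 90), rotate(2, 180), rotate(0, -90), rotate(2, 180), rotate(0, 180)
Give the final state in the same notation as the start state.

config: θ0=270°, θ1=90°, θ2=0°

t0: config: θ0=180°, θ1=0°, θ2=0°
step 1 (rotate(1, 90)): config: θ0=180°, θ1=90°, θ2=0°
step 2 (rotate(2, 180)): config: θ0=180°, θ1=90°, θ2=180°
step 3 (rotate(0, -90)): config: θ0=90°, θ1=90°, θ2=180°
step 4 (rotate(2, 180)): config: θ0=90°, θ1=90°, θ2=0°
step 5 (rotate(0, 180)): config: θ0=270°, θ1=90°, θ2=0°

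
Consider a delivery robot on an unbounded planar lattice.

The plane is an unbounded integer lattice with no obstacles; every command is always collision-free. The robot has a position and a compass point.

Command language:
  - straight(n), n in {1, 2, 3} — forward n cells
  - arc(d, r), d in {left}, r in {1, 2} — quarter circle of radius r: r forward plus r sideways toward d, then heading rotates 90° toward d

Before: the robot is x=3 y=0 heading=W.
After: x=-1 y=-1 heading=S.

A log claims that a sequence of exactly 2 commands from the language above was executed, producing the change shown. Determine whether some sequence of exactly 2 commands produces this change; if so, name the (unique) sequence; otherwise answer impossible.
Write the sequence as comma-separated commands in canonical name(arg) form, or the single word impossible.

key: running arc(left, 1) before straight(3) would end elsewhere — order is forced
begin: x=3 y=0 heading=W
t=1 straight(3) ⇒ x=0 y=0 heading=W
t=2 arc(left, 1) ⇒ x=-1 y=-1 heading=S
all 25 alternatives checked — unique.

straight(3), arc(left, 1)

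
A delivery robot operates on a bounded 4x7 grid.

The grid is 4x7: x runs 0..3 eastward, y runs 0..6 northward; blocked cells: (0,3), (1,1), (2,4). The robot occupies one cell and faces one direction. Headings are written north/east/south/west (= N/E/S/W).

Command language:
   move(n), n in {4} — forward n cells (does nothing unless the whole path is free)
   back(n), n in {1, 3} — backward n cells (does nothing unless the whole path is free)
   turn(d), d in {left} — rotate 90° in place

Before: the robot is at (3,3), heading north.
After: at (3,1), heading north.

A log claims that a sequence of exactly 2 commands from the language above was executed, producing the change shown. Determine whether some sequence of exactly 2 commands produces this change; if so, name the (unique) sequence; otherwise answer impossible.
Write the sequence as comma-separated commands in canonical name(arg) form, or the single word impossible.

key: still facing N at the end — nothing in the sequence rotates
t0: at (3,3), heading north
t=1 back(1) ⇒ at (3,2), heading north
t=2 back(1) ⇒ at (3,1), heading north
no other 2-command option fits: unique.

back(1), back(1)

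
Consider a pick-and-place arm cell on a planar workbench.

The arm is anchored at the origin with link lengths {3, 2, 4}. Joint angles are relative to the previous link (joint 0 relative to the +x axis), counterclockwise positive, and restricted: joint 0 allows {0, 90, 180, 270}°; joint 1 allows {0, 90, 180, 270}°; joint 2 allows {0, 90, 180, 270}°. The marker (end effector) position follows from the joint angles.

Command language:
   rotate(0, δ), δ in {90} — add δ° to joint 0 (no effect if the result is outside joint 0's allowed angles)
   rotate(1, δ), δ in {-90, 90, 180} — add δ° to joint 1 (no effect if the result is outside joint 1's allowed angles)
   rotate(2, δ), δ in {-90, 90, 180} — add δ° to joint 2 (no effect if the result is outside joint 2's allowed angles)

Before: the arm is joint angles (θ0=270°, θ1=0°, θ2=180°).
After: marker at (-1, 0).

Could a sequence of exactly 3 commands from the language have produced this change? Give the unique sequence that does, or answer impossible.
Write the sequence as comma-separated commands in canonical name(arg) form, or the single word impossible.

rotate(0, 90), rotate(0, 90), rotate(0, 90)

initial: joint angles (θ0=270°, θ1=0°, θ2=180°)
[1] after rotate(0, 90): joint angles (θ0=0°, θ1=0°, θ2=180°)
[2] after rotate(0, 90): joint angles (θ0=90°, θ1=0°, θ2=180°)
[3] after rotate(0, 90): joint angles (θ0=180°, θ1=0°, θ2=180°)
uniquely the one of 343 3-step routes that fits.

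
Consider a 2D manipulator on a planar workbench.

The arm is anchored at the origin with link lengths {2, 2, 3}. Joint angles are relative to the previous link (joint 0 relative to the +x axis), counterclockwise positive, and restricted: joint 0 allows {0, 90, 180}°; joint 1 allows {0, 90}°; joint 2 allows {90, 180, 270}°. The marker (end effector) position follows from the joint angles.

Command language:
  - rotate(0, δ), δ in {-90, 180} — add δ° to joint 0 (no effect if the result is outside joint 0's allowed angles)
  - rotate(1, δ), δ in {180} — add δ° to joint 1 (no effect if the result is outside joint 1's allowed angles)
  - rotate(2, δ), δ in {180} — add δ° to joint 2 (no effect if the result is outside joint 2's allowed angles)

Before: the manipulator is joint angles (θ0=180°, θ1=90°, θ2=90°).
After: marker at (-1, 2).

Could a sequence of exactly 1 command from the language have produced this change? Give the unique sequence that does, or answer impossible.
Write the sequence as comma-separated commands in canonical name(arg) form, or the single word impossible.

rotate(0, 180)

from: joint angles (θ0=180°, θ1=90°, θ2=90°)
1. rotate(0, 180) → joint angles (θ0=0°, θ1=90°, θ2=90°)
no rival 1-sequence matches.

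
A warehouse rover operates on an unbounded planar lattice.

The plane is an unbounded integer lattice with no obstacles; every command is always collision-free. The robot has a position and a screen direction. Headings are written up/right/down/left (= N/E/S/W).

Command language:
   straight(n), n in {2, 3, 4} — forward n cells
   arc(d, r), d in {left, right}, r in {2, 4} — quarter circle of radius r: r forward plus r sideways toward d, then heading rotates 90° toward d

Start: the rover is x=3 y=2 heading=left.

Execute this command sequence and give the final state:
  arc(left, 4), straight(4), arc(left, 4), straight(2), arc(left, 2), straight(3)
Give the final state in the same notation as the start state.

x=7 y=-5 heading=up

initial: x=3 y=2 heading=left
1. arc(left, 4) → x=-1 y=-2 heading=down
2. straight(4) → x=-1 y=-6 heading=down
3. arc(left, 4) → x=3 y=-10 heading=right
4. straight(2) → x=5 y=-10 heading=right
5. arc(left, 2) → x=7 y=-8 heading=up
6. straight(3) → x=7 y=-5 heading=up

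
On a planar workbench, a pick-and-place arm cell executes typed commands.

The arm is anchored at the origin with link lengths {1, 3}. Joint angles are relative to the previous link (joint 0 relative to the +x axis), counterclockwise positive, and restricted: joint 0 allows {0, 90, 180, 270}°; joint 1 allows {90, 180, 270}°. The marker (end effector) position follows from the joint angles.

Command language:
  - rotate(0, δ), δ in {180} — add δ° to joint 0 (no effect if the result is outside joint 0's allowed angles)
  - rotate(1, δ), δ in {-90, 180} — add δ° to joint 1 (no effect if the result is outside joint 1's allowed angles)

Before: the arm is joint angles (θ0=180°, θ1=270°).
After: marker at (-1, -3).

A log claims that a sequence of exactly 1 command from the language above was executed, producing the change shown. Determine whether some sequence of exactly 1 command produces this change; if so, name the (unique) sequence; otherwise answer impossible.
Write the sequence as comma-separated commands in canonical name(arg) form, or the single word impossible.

from: joint angles (θ0=180°, θ1=270°)
[1] after rotate(1, 180): joint angles (θ0=180°, θ1=90°)
no other 1-command option fits: unique.

rotate(1, 180)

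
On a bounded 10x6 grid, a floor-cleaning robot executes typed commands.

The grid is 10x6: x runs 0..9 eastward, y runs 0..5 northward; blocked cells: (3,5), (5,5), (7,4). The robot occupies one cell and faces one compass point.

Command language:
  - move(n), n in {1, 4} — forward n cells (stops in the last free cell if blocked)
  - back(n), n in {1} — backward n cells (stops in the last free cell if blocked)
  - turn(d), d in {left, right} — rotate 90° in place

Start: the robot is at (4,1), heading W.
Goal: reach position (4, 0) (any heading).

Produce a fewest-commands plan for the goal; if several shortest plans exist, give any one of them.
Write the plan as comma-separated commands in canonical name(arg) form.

turn(left), move(4)

initial: at (4,1), heading W
1. turn(left) → at (4,1), heading S
2. move(4) → at (4,0), heading S
nothing shorter than 2 reaches the goal.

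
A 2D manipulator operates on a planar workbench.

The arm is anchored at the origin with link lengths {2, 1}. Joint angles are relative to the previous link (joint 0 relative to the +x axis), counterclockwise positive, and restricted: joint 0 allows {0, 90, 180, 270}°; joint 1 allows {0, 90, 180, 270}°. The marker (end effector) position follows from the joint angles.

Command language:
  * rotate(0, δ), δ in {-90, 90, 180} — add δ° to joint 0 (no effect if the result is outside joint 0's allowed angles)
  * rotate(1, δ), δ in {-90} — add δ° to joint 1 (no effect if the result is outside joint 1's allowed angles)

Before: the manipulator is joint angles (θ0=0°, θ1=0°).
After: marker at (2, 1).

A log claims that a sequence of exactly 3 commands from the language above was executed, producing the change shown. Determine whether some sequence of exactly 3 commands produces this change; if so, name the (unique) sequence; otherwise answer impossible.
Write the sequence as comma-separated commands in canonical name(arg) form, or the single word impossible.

from: joint angles (θ0=0°, θ1=0°)
[1] after rotate(1, -90): joint angles (θ0=0°, θ1=270°)
[2] after rotate(1, -90): joint angles (θ0=0°, θ1=180°)
[3] after rotate(1, -90): joint angles (θ0=0°, θ1=90°)
no other 3-command option fits: unique.

rotate(1, -90), rotate(1, -90), rotate(1, -90)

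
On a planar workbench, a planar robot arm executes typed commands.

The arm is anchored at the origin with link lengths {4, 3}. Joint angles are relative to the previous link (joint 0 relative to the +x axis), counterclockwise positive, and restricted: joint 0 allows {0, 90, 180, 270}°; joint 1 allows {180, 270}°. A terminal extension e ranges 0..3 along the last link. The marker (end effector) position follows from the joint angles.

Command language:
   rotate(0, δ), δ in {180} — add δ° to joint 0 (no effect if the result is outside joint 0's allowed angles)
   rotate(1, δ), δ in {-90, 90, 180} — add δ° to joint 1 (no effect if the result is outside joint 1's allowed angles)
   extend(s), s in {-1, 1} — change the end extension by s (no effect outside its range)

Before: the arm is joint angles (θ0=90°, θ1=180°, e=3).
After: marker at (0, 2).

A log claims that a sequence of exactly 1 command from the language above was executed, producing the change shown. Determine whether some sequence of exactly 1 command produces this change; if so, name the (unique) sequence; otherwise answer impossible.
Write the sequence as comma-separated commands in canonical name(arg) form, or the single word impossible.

rotate(0, 180)

initial: joint angles (θ0=90°, θ1=180°, e=3)
t=1 rotate(0, 180) ⇒ joint angles (θ0=270°, θ1=180°, e=3)
uniquely the one of 6 1-step routes that fits.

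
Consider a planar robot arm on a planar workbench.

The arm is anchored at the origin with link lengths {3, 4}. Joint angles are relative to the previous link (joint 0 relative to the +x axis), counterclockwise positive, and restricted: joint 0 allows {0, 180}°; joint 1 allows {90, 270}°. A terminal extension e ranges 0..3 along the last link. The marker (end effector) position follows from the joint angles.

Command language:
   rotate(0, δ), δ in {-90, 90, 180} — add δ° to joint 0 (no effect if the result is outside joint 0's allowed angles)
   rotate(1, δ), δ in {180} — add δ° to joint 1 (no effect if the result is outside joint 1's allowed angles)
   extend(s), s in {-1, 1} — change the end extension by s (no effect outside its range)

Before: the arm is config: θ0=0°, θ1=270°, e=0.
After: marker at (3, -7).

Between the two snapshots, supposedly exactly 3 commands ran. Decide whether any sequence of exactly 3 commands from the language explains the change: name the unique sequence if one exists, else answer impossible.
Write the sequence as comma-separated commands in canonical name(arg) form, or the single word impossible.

initial: config: θ0=0°, θ1=270°, e=0
step 1 (extend(1)): config: θ0=0°, θ1=270°, e=1
step 2 (extend(1)): config: θ0=0°, θ1=270°, e=2
step 3 (extend(1)): config: θ0=0°, θ1=270°, e=3
no rival 3-sequence matches.

extend(1), extend(1), extend(1)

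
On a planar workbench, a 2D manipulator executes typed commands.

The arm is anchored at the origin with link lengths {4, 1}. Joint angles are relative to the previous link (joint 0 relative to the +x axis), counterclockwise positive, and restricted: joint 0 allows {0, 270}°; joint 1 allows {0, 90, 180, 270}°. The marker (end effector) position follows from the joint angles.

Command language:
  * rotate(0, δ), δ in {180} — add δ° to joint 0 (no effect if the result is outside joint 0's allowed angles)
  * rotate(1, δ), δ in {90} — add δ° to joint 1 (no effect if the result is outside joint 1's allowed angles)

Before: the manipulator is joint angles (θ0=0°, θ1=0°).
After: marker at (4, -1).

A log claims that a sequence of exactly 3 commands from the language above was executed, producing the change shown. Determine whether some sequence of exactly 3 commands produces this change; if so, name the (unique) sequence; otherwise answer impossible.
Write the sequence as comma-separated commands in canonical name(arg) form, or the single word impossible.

t0: joint angles (θ0=0°, θ1=0°)
[1] after rotate(1, 90): joint angles (θ0=0°, θ1=90°)
[2] after rotate(1, 90): joint angles (θ0=0°, θ1=180°)
[3] after rotate(1, 90): joint angles (θ0=0°, θ1=270°)
no other 3-command option fits: unique.

rotate(1, 90), rotate(1, 90), rotate(1, 90)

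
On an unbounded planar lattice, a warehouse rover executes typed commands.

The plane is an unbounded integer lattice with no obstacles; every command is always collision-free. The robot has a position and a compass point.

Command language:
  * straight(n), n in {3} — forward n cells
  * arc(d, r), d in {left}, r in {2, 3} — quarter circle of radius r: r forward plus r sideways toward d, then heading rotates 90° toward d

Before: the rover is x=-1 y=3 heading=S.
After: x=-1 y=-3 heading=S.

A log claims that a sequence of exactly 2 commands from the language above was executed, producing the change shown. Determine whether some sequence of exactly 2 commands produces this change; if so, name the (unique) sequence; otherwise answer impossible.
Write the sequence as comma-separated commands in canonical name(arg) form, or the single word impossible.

straight(3), straight(3)

key: heading stays S — no command in the sequence turns
begin: x=-1 y=3 heading=S
[1] after straight(3): x=-1 y=0 heading=S
[2] after straight(3): x=-1 y=-3 heading=S
uniquely the one of 9 2-step routes that fits.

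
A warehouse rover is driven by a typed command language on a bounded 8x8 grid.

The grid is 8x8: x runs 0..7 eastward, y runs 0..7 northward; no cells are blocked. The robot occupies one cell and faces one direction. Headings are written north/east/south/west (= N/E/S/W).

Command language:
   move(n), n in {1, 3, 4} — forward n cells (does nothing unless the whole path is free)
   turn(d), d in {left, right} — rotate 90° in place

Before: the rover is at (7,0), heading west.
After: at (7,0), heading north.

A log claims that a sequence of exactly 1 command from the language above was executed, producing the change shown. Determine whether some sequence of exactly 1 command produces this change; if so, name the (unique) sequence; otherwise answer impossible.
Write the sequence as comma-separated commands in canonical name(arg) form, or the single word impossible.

turn(right)

key: (7,0) unchanged — the single command moves nothing
initial: at (7,0), heading west
1. turn(right) → at (7,0), heading north
uniquely the one of 5 1-step routes that fits.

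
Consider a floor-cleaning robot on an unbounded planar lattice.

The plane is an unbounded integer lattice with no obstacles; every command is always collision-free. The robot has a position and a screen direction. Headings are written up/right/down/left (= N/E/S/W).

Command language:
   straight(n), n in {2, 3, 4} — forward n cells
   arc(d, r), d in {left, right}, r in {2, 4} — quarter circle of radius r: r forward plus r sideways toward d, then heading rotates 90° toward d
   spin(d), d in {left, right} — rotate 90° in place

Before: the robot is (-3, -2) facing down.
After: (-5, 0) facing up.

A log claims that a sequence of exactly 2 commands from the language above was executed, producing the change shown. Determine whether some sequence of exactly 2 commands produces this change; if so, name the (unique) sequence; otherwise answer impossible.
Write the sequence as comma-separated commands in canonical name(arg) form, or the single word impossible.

spin(right), arc(right, 2)

key: position moved to (-5,0) AND the heading swung to N — translation plus rotation needed
from: (-3, -2) facing down
t=1 spin(right) ⇒ (-3, -2) facing left
t=2 arc(right, 2) ⇒ (-5, 0) facing up
uniquely the one of 81 2-step routes that fits.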